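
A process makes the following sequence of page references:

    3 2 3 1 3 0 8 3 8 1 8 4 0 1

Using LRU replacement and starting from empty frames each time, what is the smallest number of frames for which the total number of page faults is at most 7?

4

f=1: 14 faults
f=2: 10 faults
f=3: 9 faults
f=4: 7 faults
f=5: 6 faults
f=6: 6 faults
Smallest f with faults ≤ 7 is 4.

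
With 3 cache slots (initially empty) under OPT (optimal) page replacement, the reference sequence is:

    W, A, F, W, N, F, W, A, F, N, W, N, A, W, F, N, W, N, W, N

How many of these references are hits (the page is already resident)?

13

W → fault, frames [W]
A → fault, frames [W, A]
F → fault, frames [W, A, F]
W → hit
N → fault, evict A, frames [W, F, N]
F → hit
W → hit
A → fault, evict W, frames [F, N, A]
F → hit
N → hit
W → fault, evict F, frames [N, A, W]
N → hit
A → hit
W → hit
F → fault, evict A, frames [N, W, F]
N → hit
W → hit
N → hit
W → hit
N → hit
Hits: 13.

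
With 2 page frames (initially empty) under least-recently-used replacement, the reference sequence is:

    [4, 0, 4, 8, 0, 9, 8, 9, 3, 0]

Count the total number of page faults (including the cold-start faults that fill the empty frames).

4 → miss, frames {4}
0 → miss, frames {4,0}
4 → hit
8 → miss, evict 0, frames {4,8}
0 → miss, evict 4, frames {8,0}
9 → miss, evict 8, frames {0,9}
8 → miss, evict 0, frames {9,8}
9 → hit
3 → miss, evict 8, frames {9,3}
0 → miss, evict 9, frames {3,0}
Page faults: 8.

8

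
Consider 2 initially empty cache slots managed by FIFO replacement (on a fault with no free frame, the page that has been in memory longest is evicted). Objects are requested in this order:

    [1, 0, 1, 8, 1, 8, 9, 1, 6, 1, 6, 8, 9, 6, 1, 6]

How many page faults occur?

11

1 → miss, frames [1]
0 → miss, frames [1, 0]
1 → hit
8 → miss, evict 1, frames [0, 8]
1 → miss, evict 0, frames [8, 1]
8 → hit
9 → miss, evict 8, frames [1, 9]
1 → hit
6 → miss, evict 1, frames [9, 6]
1 → miss, evict 9, frames [6, 1]
6 → hit
8 → miss, evict 6, frames [1, 8]
9 → miss, evict 1, frames [8, 9]
6 → miss, evict 8, frames [9, 6]
1 → miss, evict 9, frames [6, 1]
6 → hit
Page faults: 11.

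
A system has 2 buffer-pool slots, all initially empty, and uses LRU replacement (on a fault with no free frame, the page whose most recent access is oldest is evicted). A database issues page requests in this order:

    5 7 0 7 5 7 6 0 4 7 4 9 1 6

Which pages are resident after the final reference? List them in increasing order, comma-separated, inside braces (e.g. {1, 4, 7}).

5: miss, frames {5}
7: miss, frames {5,7}
0: miss, evict 5, frames {7,0}
7: hit
5: miss, evict 0, frames {7,5}
7: hit
6: miss, evict 5, frames {7,6}
0: miss, evict 7, frames {6,0}
4: miss, evict 6, frames {0,4}
7: miss, evict 0, frames {4,7}
4: hit
9: miss, evict 7, frames {4,9}
1: miss, evict 4, frames {9,1}
6: miss, evict 9, frames {1,6}

{1, 6}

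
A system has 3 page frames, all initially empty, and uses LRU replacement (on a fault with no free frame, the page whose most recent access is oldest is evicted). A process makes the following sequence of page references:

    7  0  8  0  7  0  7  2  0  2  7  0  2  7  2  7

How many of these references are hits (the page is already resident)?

7 -> fault, frames [7]
0 -> fault, frames [7, 0]
8 -> fault, frames [7, 0, 8]
0 -> hit
7 -> hit
0 -> hit
7 -> hit
2 -> fault, evict 8, frames [0, 7, 2]
0 -> hit
2 -> hit
7 -> hit
0 -> hit
2 -> hit
7 -> hit
2 -> hit
7 -> hit
Hits: 12.

12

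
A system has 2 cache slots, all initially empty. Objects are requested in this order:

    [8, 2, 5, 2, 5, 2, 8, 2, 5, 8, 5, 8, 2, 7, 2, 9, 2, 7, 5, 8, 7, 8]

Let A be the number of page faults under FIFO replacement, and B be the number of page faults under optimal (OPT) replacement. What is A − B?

4

Under FIFO: F F F . . . F F F F . . F F . F F F F F F . → 15 faults.
Under OPT: F F F . . . F . F . . . F F . F . F F F . . → 11 faults.
A − B = 15 − 11 = 4.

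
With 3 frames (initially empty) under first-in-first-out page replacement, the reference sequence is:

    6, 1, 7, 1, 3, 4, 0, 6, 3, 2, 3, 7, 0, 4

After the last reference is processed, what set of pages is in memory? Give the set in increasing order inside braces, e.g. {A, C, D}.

6: miss, frames {6}
1: miss, frames {6,1}
7: miss, frames {6,1,7}
1: hit
3: miss, evict 6, frames {1,7,3}
4: miss, evict 1, frames {7,3,4}
0: miss, evict 7, frames {3,4,0}
6: miss, evict 3, frames {4,0,6}
3: miss, evict 4, frames {0,6,3}
2: miss, evict 0, frames {6,3,2}
3: hit
7: miss, evict 6, frames {3,2,7}
0: miss, evict 3, frames {2,7,0}
4: miss, evict 2, frames {7,0,4}

{0, 4, 7}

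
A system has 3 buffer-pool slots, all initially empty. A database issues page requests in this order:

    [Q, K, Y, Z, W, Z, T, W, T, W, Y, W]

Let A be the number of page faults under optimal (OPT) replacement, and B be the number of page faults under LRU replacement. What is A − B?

Under OPT: F F F F F . F . . . . . → 6 faults.
Under LRU: F F F F F . F . . . F . → 7 faults.
A − B = 6 − 7 = -1.

-1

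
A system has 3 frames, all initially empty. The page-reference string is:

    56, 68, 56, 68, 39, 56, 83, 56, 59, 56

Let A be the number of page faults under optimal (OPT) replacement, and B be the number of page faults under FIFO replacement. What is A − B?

Under OPT: F F . . F . F . F . → 5 faults.
Under FIFO: F F . . F . F F F . → 6 faults.
A − B = 5 − 6 = -1.

-1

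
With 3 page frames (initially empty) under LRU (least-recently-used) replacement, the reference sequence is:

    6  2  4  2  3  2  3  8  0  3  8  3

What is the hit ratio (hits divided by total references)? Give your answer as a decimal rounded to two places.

0.50

6: miss, frames {6}
2: miss, frames {6,2}
4: miss, frames {6,2,4}
2: hit
3: miss, evict 6, frames {4,2,3}
2: hit
3: hit
8: miss, evict 4, frames {2,3,8}
0: miss, evict 2, frames {3,8,0}
3: hit
8: hit
3: hit
Hits: 6 of 12 references → 6/12 = 0.5000.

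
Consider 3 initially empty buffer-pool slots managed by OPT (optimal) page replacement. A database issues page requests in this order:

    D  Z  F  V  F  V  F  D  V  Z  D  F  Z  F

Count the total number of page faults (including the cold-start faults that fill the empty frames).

5

D → miss, frames [D]
Z → miss, frames [D, Z]
F → miss, frames [D, Z, F]
V → miss, evict Z, frames [D, F, V]
F → hit
V → hit
F → hit
D → hit
V → hit
Z → miss, evict V, frames [D, F, Z]
D → hit
F → hit
Z → hit
F → hit
Page faults: 5.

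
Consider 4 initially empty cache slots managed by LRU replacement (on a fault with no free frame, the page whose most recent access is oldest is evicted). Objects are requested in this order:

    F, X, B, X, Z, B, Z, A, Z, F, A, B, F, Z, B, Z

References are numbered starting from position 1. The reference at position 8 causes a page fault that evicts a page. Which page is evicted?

F

pos 1: F: miss, frames [F]
pos 2: X: miss, frames [F, X]
pos 3: B: miss, frames [F, X, B]
pos 4: X: hit
pos 5: Z: miss, frames [F, B, X, Z]
pos 6: B: hit
pos 7: Z: hit
pos 8: A: miss, evict F, frames [X, B, Z, A]
At position 8, page F is evicted.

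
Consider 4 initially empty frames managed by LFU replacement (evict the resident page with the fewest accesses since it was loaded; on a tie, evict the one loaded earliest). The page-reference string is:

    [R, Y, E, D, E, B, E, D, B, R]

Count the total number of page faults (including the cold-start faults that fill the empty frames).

R: fault, frames [R]
Y: fault, frames [R, Y]
E: fault, frames [R, Y, E]
D: fault, frames [R, Y, E, D]
E: hit
B: fault, evict R, frames [Y, E, D, B]
E: hit
D: hit
B: hit
R: fault, evict Y, frames [E, D, B, R]
Page faults: 6.

6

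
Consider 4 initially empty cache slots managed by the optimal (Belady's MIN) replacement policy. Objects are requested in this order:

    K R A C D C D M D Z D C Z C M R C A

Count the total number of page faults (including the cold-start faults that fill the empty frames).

9

K -> fault, frames {K}
R -> fault, frames {K,R}
A -> fault, frames {K,R,A}
C -> fault, frames {K,R,A,C}
D -> fault, evict K, frames {R,A,C,D}
C -> hit
D -> hit
M -> fault, evict A, frames {R,C,D,M}
D -> hit
Z -> fault, evict R, frames {C,D,M,Z}
D -> hit
C -> hit
Z -> hit
C -> hit
M -> hit
R -> fault, evict Z, frames {C,D,M,R}
C -> hit
A -> fault, evict R, frames {C,D,M,A}
Page faults: 9.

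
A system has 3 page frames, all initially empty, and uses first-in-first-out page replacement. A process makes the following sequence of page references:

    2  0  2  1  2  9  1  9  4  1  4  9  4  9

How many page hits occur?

2 → fault, frames [2]
0 → fault, frames [2, 0]
2 → hit
1 → fault, frames [2, 0, 1]
2 → hit
9 → fault, evict 2, frames [0, 1, 9]
1 → hit
9 → hit
4 → fault, evict 0, frames [1, 9, 4]
1 → hit
4 → hit
9 → hit
4 → hit
9 → hit
Hits: 9.

9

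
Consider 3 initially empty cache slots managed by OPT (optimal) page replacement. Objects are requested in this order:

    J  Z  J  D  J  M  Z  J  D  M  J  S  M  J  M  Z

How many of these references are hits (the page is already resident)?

J: fault, frames [J]
Z: fault, frames [J, Z]
J: hit
D: fault, frames [J, Z, D]
J: hit
M: fault, evict D, frames [J, Z, M]
Z: hit
J: hit
D: fault, evict Z, frames [J, M, D]
M: hit
J: hit
S: fault, evict D, frames [J, M, S]
M: hit
J: hit
M: hit
Z: fault, evict S, frames [J, M, Z]
Hits: 9.

9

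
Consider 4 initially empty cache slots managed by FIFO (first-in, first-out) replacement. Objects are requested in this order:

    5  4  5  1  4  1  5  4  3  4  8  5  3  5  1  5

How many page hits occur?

10

5 -> miss, frames (5)
4 -> miss, frames (5 4)
5 -> hit
1 -> miss, frames (5 4 1)
4 -> hit
1 -> hit
5 -> hit
4 -> hit
3 -> miss, frames (5 4 1 3)
4 -> hit
8 -> miss, evict 5, frames (4 1 3 8)
5 -> miss, evict 4, frames (1 3 8 5)
3 -> hit
5 -> hit
1 -> hit
5 -> hit
Hits: 10.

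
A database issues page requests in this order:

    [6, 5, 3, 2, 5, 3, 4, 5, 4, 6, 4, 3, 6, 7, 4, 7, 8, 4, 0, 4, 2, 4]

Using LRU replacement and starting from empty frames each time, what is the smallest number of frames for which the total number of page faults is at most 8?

f=1: 22 faults
f=2: 17 faults
f=3: 12 faults
f=4: 10 faults
f=5: 9 faults
f=6: 9 faults
f=7: 9 faults
f=8: 8 faults
Smallest f with faults ≤ 8 is 8.

8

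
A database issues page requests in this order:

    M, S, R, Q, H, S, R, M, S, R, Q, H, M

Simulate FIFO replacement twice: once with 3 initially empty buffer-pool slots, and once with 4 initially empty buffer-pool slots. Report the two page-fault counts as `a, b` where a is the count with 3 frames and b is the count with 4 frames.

10, 11

3 frames: F F F F F F F F . . F F . → 10 faults.
4 frames: F F F F F . . F F F F F F → 11 faults.
11 > 10: adding a frame increased faults — Belady's anomaly.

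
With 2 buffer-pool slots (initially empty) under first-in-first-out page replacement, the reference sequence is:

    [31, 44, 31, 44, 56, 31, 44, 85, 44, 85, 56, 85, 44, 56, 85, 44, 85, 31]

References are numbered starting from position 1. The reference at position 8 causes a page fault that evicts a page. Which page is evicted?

pos 1: 31 -> fault, frames [31]
pos 2: 44 -> fault, frames [31, 44]
pos 3: 31 -> hit
pos 4: 44 -> hit
pos 5: 56 -> fault, evict 31, frames [44, 56]
pos 6: 31 -> fault, evict 44, frames [56, 31]
pos 7: 44 -> fault, evict 56, frames [31, 44]
pos 8: 85 -> fault, evict 31, frames [44, 85]
At position 8, page 31 is evicted.

31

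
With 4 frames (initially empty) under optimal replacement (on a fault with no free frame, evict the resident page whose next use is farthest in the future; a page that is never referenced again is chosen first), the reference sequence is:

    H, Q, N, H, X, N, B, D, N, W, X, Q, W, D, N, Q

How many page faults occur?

H → miss, frames {H}
Q → miss, frames {H,Q}
N → miss, frames {H,Q,N}
H → hit
X → miss, frames {H,Q,N,X}
N → hit
B → miss, evict H, frames {Q,N,X,B}
D → miss, evict B, frames {Q,N,X,D}
N → hit
W → miss, evict N, frames {Q,X,D,W}
X → hit
Q → hit
W → hit
D → hit
N → miss, evict W, frames {Q,X,D,N}
Q → hit
Page faults: 8.

8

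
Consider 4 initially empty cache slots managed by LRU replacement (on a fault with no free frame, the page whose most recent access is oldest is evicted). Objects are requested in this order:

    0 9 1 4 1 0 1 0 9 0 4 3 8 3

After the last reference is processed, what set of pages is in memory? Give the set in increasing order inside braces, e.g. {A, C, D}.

{0, 3, 4, 8}

0: fault, frames {0}
9: fault, frames {0,9}
1: fault, frames {0,9,1}
4: fault, frames {0,9,1,4}
1: hit
0: hit
1: hit
0: hit
9: hit
0: hit
4: hit
3: fault, evict 1, frames {9,0,4,3}
8: fault, evict 9, frames {0,4,3,8}
3: hit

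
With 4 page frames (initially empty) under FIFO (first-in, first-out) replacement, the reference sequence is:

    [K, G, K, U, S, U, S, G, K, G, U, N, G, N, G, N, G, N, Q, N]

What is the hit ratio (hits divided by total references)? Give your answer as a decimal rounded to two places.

0.70

K → fault, frames [K]
G → fault, frames [K, G]
K → hit
U → fault, frames [K, G, U]
S → fault, frames [K, G, U, S]
U → hit
S → hit
G → hit
K → hit
G → hit
U → hit
N → fault, evict K, frames [G, U, S, N]
G → hit
N → hit
G → hit
N → hit
G → hit
N → hit
Q → fault, evict G, frames [U, S, N, Q]
N → hit
Hits: 14 of 20 references → 14/20 = 0.7000.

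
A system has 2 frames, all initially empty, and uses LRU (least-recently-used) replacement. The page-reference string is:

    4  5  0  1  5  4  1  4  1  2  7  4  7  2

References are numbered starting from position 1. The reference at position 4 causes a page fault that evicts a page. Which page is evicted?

pos 1: 4: fault, frames {4}
pos 2: 5: fault, frames {4,5}
pos 3: 0: fault, evict 4, frames {5,0}
pos 4: 1: fault, evict 5, frames {0,1}
At position 4, page 5 is evicted.

5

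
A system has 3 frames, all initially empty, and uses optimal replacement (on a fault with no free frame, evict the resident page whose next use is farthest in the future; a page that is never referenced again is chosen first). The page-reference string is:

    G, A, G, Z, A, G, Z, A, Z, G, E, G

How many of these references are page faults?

G → fault, frames [G]
A → fault, frames [G, A]
G → hit
Z → fault, frames [G, A, Z]
A → hit
G → hit
Z → hit
A → hit
Z → hit
G → hit
E → fault, evict Z, frames [G, A, E]
G → hit
Page faults: 4.

4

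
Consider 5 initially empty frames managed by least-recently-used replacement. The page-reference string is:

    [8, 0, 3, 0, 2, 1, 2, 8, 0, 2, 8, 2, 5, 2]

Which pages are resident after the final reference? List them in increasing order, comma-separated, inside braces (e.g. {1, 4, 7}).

{0, 1, 2, 5, 8}

8 -> miss, frames [8]
0 -> miss, frames [8, 0]
3 -> miss, frames [8, 0, 3]
0 -> hit
2 -> miss, frames [8, 3, 0, 2]
1 -> miss, frames [8, 3, 0, 2, 1]
2 -> hit
8 -> hit
0 -> hit
2 -> hit
8 -> hit
2 -> hit
5 -> miss, evict 3, frames [1, 0, 8, 2, 5]
2 -> hit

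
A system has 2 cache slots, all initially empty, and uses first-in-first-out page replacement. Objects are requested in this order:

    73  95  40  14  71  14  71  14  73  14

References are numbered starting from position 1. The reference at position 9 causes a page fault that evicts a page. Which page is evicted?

pos 1: 73 -> miss, frames [73]
pos 2: 95 -> miss, frames [73, 95]
pos 3: 40 -> miss, evict 73, frames [95, 40]
pos 4: 14 -> miss, evict 95, frames [40, 14]
pos 5: 71 -> miss, evict 40, frames [14, 71]
pos 6: 14 -> hit
pos 7: 71 -> hit
pos 8: 14 -> hit
pos 9: 73 -> miss, evict 14, frames [71, 73]
At position 9, page 14 is evicted.

14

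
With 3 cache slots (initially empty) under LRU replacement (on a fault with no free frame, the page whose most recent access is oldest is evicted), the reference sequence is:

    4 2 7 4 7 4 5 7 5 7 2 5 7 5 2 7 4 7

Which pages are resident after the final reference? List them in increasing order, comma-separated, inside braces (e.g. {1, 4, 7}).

{2, 4, 7}

4 -> fault, frames (4)
2 -> fault, frames (4 2)
7 -> fault, frames (4 2 7)
4 -> hit
7 -> hit
4 -> hit
5 -> fault, evict 2, frames (7 4 5)
7 -> hit
5 -> hit
7 -> hit
2 -> fault, evict 4, frames (5 7 2)
5 -> hit
7 -> hit
5 -> hit
2 -> hit
7 -> hit
4 -> fault, evict 5, frames (2 7 4)
7 -> hit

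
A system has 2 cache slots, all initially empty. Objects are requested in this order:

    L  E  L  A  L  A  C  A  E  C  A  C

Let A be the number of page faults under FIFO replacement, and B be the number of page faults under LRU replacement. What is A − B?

Under FIFO: F F . F F . F F F F F . → 9 faults.
Under LRU: F F . F . . F . F F F . → 7 faults.
A − B = 9 − 7 = 2.

2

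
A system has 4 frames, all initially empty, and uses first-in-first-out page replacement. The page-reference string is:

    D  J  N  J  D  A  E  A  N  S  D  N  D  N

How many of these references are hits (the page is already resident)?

D → miss, frames {D}
J → miss, frames {D,J}
N → miss, frames {D,J,N}
J → hit
D → hit
A → miss, frames {D,J,N,A}
E → miss, evict D, frames {J,N,A,E}
A → hit
N → hit
S → miss, evict J, frames {N,A,E,S}
D → miss, evict N, frames {A,E,S,D}
N → miss, evict A, frames {E,S,D,N}
D → hit
N → hit
Hits: 6.

6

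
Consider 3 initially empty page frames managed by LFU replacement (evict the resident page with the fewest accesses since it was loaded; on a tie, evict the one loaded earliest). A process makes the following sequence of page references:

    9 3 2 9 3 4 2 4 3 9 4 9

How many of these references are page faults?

9 → fault, frames (9)
3 → fault, frames (9 3)
2 → fault, frames (9 3 2)
9 → hit
3 → hit
4 → fault, evict 2, frames (9 3 4)
2 → fault, evict 4, frames (9 3 2)
4 → fault, evict 2, frames (9 3 4)
3 → hit
9 → hit
4 → hit
9 → hit
Page faults: 6.

6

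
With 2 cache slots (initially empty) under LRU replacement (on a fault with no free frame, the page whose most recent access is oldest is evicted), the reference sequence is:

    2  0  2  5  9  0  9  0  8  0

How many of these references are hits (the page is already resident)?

2 -> miss, frames [2]
0 -> miss, frames [2, 0]
2 -> hit
5 -> miss, evict 0, frames [2, 5]
9 -> miss, evict 2, frames [5, 9]
0 -> miss, evict 5, frames [9, 0]
9 -> hit
0 -> hit
8 -> miss, evict 9, frames [0, 8]
0 -> hit
Hits: 4.

4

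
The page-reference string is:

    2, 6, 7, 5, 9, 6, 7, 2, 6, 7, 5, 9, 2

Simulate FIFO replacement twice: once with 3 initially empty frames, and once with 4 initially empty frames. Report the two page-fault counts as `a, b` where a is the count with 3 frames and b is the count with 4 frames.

10, 11

3 frames: F F F F F F F F . . F F . → 10 faults.
4 frames: F F F F F . . F F F F F F → 11 faults.
11 > 10: adding a frame increased faults — Belady's anomaly.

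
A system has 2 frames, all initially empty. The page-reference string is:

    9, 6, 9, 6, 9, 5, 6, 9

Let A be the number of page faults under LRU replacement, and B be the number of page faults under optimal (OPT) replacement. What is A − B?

Under LRU: F F . . . F F F → 5 faults.
Under OPT: F F . . . F . F → 4 faults.
A − B = 5 − 4 = 1.

1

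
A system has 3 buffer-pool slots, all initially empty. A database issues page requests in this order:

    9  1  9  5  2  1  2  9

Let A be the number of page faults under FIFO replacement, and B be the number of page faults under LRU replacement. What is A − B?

Under FIFO: F F . F F . . F → 5 faults.
Under LRU: F F . F F F . F → 6 faults.
A − B = 5 − 6 = -1.

-1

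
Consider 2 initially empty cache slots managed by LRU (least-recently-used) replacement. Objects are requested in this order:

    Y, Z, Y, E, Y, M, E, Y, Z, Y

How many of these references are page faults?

7

Y -> miss, frames (Y)
Z -> miss, frames (Y Z)
Y -> hit
E -> miss, evict Z, frames (Y E)
Y -> hit
M -> miss, evict E, frames (Y M)
E -> miss, evict Y, frames (M E)
Y -> miss, evict M, frames (E Y)
Z -> miss, evict E, frames (Y Z)
Y -> hit
Page faults: 7.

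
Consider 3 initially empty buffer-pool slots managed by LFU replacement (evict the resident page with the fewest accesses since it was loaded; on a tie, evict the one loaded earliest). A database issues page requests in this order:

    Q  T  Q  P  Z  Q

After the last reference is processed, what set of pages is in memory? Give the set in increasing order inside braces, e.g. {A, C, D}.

Q: miss, frames {Q}
T: miss, frames {Q,T}
Q: hit
P: miss, frames {Q,T,P}
Z: miss, evict T, frames {Q,P,Z}
Q: hit

{P, Q, Z}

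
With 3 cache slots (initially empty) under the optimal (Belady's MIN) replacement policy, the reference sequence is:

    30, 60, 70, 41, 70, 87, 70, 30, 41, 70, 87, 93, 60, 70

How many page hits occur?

30 → fault, frames [30]
60 → fault, frames [30, 60]
70 → fault, frames [30, 60, 70]
41 → fault, evict 60, frames [30, 70, 41]
70 → hit
87 → fault, evict 41, frames [30, 70, 87]
70 → hit
30 → hit
41 → fault, evict 30, frames [70, 87, 41]
70 → hit
87 → hit
93 → fault, evict 41, frames [70, 87, 93]
60 → fault, evict 93, frames [70, 87, 60]
70 → hit
Hits: 6.

6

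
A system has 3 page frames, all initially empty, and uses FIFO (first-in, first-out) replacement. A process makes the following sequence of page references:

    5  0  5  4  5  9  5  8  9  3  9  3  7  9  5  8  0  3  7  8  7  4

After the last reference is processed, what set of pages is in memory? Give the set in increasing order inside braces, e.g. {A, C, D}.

5 -> fault, frames {5}
0 -> fault, frames {5,0}
5 -> hit
4 -> fault, frames {5,0,4}
5 -> hit
9 -> fault, evict 5, frames {0,4,9}
5 -> fault, evict 0, frames {4,9,5}
8 -> fault, evict 4, frames {9,5,8}
9 -> hit
3 -> fault, evict 9, frames {5,8,3}
9 -> fault, evict 5, frames {8,3,9}
3 -> hit
7 -> fault, evict 8, frames {3,9,7}
9 -> hit
5 -> fault, evict 3, frames {9,7,5}
8 -> fault, evict 9, frames {7,5,8}
0 -> fault, evict 7, frames {5,8,0}
3 -> fault, evict 5, frames {8,0,3}
7 -> fault, evict 8, frames {0,3,7}
8 -> fault, evict 0, frames {3,7,8}
7 -> hit
4 -> fault, evict 3, frames {7,8,4}

{4, 7, 8}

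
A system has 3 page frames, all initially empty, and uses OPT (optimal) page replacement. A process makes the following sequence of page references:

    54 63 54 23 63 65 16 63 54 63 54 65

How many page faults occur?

6

54 -> miss, frames [54]
63 -> miss, frames [54, 63]
54 -> hit
23 -> miss, frames [54, 63, 23]
63 -> hit
65 -> miss, evict 23, frames [54, 63, 65]
16 -> miss, evict 65, frames [54, 63, 16]
63 -> hit
54 -> hit
63 -> hit
54 -> hit
65 -> miss, evict 16, frames [54, 63, 65]
Page faults: 6.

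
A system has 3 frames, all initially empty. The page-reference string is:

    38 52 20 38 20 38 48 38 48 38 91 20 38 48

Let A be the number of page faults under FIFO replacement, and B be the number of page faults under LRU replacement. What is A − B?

Under FIFO: F F F . . . F F . . F F . F → 8 faults.
Under LRU: F F F . . . F . . . F F . F → 7 faults.
A − B = 8 − 7 = 1.

1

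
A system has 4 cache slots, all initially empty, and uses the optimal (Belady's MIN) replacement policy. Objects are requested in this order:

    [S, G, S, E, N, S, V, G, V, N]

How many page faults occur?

S -> fault, frames (S)
G -> fault, frames (S G)
S -> hit
E -> fault, frames (S G E)
N -> fault, frames (S G E N)
S -> hit
V -> fault, evict E, frames (S G N V)
G -> hit
V -> hit
N -> hit
Page faults: 5.

5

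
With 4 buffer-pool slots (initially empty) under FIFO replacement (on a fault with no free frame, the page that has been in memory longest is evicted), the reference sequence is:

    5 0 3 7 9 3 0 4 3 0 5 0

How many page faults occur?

8

5: fault, frames {5}
0: fault, frames {5,0}
3: fault, frames {5,0,3}
7: fault, frames {5,0,3,7}
9: fault, evict 5, frames {0,3,7,9}
3: hit
0: hit
4: fault, evict 0, frames {3,7,9,4}
3: hit
0: fault, evict 3, frames {7,9,4,0}
5: fault, evict 7, frames {9,4,0,5}
0: hit
Page faults: 8.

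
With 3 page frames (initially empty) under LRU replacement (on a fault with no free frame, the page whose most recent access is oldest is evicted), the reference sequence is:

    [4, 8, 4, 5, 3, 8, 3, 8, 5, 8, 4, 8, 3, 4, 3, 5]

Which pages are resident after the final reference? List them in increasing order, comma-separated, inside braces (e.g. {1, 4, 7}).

{3, 4, 5}

4 → miss, frames (4)
8 → miss, frames (4 8)
4 → hit
5 → miss, frames (8 4 5)
3 → miss, evict 8, frames (4 5 3)
8 → miss, evict 4, frames (5 3 8)
3 → hit
8 → hit
5 → hit
8 → hit
4 → miss, evict 3, frames (5 8 4)
8 → hit
3 → miss, evict 5, frames (4 8 3)
4 → hit
3 → hit
5 → miss, evict 8, frames (4 3 5)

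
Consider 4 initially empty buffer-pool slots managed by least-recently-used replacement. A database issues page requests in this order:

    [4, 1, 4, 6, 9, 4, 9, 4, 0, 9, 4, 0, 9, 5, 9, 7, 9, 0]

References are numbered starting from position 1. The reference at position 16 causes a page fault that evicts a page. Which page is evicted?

4

pos 1: 4 → miss, frames {4}
pos 2: 1 → miss, frames {4,1}
pos 3: 4 → hit
pos 4: 6 → miss, frames {1,4,6}
pos 5: 9 → miss, frames {1,4,6,9}
pos 6: 4 → hit
pos 7: 9 → hit
pos 8: 4 → hit
pos 9: 0 → miss, evict 1, frames {6,9,4,0}
pos 10: 9 → hit
pos 11: 4 → hit
pos 12: 0 → hit
pos 13: 9 → hit
pos 14: 5 → miss, evict 6, frames {4,0,9,5}
pos 15: 9 → hit
pos 16: 7 → miss, evict 4, frames {0,5,9,7}
At position 16, page 4 is evicted.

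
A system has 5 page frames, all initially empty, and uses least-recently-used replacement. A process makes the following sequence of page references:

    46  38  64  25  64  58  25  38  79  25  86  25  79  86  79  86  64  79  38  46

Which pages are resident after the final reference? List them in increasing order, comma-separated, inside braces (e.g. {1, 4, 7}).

46: miss, frames (46)
38: miss, frames (46 38)
64: miss, frames (46 38 64)
25: miss, frames (46 38 64 25)
64: hit
58: miss, frames (46 38 25 64 58)
25: hit
38: hit
79: miss, evict 46, frames (64 58 25 38 79)
25: hit
86: miss, evict 64, frames (58 38 79 25 86)
25: hit
79: hit
86: hit
79: hit
86: hit
64: miss, evict 58, frames (38 25 79 86 64)
79: hit
38: hit
46: miss, evict 25, frames (86 64 79 38 46)

{38, 46, 64, 79, 86}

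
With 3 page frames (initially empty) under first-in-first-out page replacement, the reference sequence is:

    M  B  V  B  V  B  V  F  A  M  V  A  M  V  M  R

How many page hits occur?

8

M -> fault, frames [M]
B -> fault, frames [M, B]
V -> fault, frames [M, B, V]
B -> hit
V -> hit
B -> hit
V -> hit
F -> fault, evict M, frames [B, V, F]
A -> fault, evict B, frames [V, F, A]
M -> fault, evict V, frames [F, A, M]
V -> fault, evict F, frames [A, M, V]
A -> hit
M -> hit
V -> hit
M -> hit
R -> fault, evict A, frames [M, V, R]
Hits: 8.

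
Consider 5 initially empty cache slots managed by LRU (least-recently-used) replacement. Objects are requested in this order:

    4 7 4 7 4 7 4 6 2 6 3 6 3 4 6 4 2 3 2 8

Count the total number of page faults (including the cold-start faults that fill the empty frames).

6

4: miss, frames (4)
7: miss, frames (4 7)
4: hit
7: hit
4: hit
7: hit
4: hit
6: miss, frames (7 4 6)
2: miss, frames (7 4 6 2)
6: hit
3: miss, frames (7 4 2 6 3)
6: hit
3: hit
4: hit
6: hit
4: hit
2: hit
3: hit
2: hit
8: miss, evict 7, frames (6 4 3 2 8)
Page faults: 6.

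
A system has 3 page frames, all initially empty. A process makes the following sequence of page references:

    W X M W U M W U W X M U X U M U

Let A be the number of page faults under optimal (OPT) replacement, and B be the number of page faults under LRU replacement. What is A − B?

Under OPT: F F F . F . . . . F . . . . . . → 5 faults.
Under LRU: F F F . F . . . . F F F . . . . → 7 faults.
A − B = 5 − 7 = -2.

-2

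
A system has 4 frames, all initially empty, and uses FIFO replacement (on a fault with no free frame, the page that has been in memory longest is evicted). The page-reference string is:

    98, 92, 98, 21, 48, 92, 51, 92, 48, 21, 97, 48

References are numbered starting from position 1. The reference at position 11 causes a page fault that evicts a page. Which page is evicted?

92

pos 1: 98: miss, frames [98]
pos 2: 92: miss, frames [98, 92]
pos 3: 98: hit
pos 4: 21: miss, frames [98, 92, 21]
pos 5: 48: miss, frames [98, 92, 21, 48]
pos 6: 92: hit
pos 7: 51: miss, evict 98, frames [92, 21, 48, 51]
pos 8: 92: hit
pos 9: 48: hit
pos 10: 21: hit
pos 11: 97: miss, evict 92, frames [21, 48, 51, 97]
At position 11, page 92 is evicted.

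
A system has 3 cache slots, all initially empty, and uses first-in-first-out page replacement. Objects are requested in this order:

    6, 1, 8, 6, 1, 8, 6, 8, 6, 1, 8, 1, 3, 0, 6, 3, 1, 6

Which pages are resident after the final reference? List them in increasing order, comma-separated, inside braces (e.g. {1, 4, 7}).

{0, 1, 6}

6: fault, frames {6}
1: fault, frames {6,1}
8: fault, frames {6,1,8}
6: hit
1: hit
8: hit
6: hit
8: hit
6: hit
1: hit
8: hit
1: hit
3: fault, evict 6, frames {1,8,3}
0: fault, evict 1, frames {8,3,0}
6: fault, evict 8, frames {3,0,6}
3: hit
1: fault, evict 3, frames {0,6,1}
6: hit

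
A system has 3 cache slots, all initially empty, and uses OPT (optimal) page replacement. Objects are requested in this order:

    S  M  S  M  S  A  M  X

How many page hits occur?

4

S: miss, frames (S)
M: miss, frames (S M)
S: hit
M: hit
S: hit
A: miss, frames (S M A)
M: hit
X: miss, evict A, frames (S M X)
Hits: 4.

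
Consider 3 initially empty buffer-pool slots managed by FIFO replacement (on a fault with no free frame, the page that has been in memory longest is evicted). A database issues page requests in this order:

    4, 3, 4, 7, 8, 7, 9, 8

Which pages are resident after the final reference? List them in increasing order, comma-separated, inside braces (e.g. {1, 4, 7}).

{7, 8, 9}

4 -> miss, frames {4}
3 -> miss, frames {4,3}
4 -> hit
7 -> miss, frames {4,3,7}
8 -> miss, evict 4, frames {3,7,8}
7 -> hit
9 -> miss, evict 3, frames {7,8,9}
8 -> hit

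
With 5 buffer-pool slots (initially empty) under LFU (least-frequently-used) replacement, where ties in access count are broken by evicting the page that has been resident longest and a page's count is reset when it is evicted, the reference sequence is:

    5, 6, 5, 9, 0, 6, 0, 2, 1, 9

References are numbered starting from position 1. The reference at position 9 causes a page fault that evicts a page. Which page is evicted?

pos 1: 5: fault, frames {5}
pos 2: 6: fault, frames {5,6}
pos 3: 5: hit
pos 4: 9: fault, frames {5,6,9}
pos 5: 0: fault, frames {5,6,9,0}
pos 6: 6: hit
pos 7: 0: hit
pos 8: 2: fault, frames {5,6,9,0,2}
pos 9: 1: fault, evict 9, frames {5,6,0,2,1}
At position 9, page 9 is evicted.

9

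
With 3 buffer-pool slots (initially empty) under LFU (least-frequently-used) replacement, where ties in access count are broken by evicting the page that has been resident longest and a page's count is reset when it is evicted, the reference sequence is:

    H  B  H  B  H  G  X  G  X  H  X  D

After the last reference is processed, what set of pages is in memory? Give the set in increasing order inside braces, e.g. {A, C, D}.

H -> miss, frames {H}
B -> miss, frames {H,B}
H -> hit
B -> hit
H -> hit
G -> miss, frames {H,B,G}
X -> miss, evict G, frames {H,B,X}
G -> miss, evict X, frames {H,B,G}
X -> miss, evict G, frames {H,B,X}
H -> hit
X -> hit
D -> miss, evict B, frames {H,X,D}

{D, H, X}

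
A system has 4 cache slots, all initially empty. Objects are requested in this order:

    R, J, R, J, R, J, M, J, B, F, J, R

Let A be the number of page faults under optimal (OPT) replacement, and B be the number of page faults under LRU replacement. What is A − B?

-1

Under OPT: F F . . . . F . F F . . → 5 faults.
Under LRU: F F . . . . F . F F . F → 6 faults.
A − B = 5 − 6 = -1.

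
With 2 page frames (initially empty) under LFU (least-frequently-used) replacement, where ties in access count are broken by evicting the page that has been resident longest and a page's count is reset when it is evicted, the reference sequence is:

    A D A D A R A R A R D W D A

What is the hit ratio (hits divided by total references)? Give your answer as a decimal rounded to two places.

0.57

A → miss, frames [A]
D → miss, frames [A, D]
A → hit
D → hit
A → hit
R → miss, evict D, frames [A, R]
A → hit
R → hit
A → hit
R → hit
D → miss, evict R, frames [A, D]
W → miss, evict D, frames [A, W]
D → miss, evict W, frames [A, D]
A → hit
Hits: 8 of 14 references → 8/14 = 0.5714.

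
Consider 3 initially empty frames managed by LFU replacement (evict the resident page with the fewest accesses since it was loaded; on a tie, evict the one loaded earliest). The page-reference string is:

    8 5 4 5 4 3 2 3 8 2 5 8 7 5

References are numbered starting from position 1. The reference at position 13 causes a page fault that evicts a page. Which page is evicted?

pos 1: 8 -> fault, frames (8)
pos 2: 5 -> fault, frames (8 5)
pos 3: 4 -> fault, frames (8 5 4)
pos 4: 5 -> hit
pos 5: 4 -> hit
pos 6: 3 -> fault, evict 8, frames (5 4 3)
pos 7: 2 -> fault, evict 3, frames (5 4 2)
pos 8: 3 -> fault, evict 2, frames (5 4 3)
pos 9: 8 -> fault, evict 3, frames (5 4 8)
pos 10: 2 -> fault, evict 8, frames (5 4 2)
pos 11: 5 -> hit
pos 12: 8 -> fault, evict 2, frames (5 4 8)
pos 13: 7 -> fault, evict 8, frames (5 4 7)
At position 13, page 8 is evicted.

8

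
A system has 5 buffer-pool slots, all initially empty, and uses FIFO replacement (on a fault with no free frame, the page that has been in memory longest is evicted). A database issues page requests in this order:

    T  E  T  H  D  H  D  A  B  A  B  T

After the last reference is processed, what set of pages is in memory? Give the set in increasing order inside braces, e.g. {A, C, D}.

{A, B, D, H, T}

T → miss, frames {T}
E → miss, frames {T,E}
T → hit
H → miss, frames {T,E,H}
D → miss, frames {T,E,H,D}
H → hit
D → hit
A → miss, frames {T,E,H,D,A}
B → miss, evict T, frames {E,H,D,A,B}
A → hit
B → hit
T → miss, evict E, frames {H,D,A,B,T}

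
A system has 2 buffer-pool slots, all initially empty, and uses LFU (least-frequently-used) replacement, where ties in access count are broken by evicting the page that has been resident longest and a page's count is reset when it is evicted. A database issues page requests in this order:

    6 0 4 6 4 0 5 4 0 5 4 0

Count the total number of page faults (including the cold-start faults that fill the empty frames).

6 -> fault, frames {6}
0 -> fault, frames {6,0}
4 -> fault, evict 6, frames {0,4}
6 -> fault, evict 0, frames {4,6}
4 -> hit
0 -> fault, evict 6, frames {4,0}
5 -> fault, evict 0, frames {4,5}
4 -> hit
0 -> fault, evict 5, frames {4,0}
5 -> fault, evict 0, frames {4,5}
4 -> hit
0 -> fault, evict 5, frames {4,0}
Page faults: 9.

9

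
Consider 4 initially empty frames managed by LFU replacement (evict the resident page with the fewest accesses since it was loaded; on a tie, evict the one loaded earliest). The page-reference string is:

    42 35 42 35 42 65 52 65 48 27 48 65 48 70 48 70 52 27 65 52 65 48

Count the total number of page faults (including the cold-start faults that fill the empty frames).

42 -> fault, frames (42)
35 -> fault, frames (42 35)
42 -> hit
35 -> hit
42 -> hit
65 -> fault, frames (42 35 65)
52 -> fault, frames (42 35 65 52)
65 -> hit
48 -> fault, evict 52, frames (42 35 65 48)
27 -> fault, evict 48, frames (42 35 65 27)
48 -> fault, evict 27, frames (42 35 65 48)
65 -> hit
48 -> hit
70 -> fault, evict 35, frames (42 65 48 70)
48 -> hit
70 -> hit
52 -> fault, evict 70, frames (42 65 48 52)
27 -> fault, evict 52, frames (42 65 48 27)
65 -> hit
52 -> fault, evict 27, frames (42 65 48 52)
65 -> hit
48 -> hit
Page faults: 11.

11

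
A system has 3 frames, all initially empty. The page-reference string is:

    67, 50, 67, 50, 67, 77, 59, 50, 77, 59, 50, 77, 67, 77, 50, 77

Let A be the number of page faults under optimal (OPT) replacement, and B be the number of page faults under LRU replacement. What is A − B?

Under OPT: F F . . . F F . . . . . F . . . → 5 faults.
Under LRU: F F . . . F F F . . . . F . . . → 6 faults.
A − B = 5 − 6 = -1.

-1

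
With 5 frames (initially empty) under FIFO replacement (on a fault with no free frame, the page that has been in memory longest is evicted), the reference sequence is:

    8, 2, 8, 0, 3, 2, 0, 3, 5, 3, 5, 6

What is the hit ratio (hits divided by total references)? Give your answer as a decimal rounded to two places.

0.50

8 → fault, frames {8}
2 → fault, frames {8,2}
8 → hit
0 → fault, frames {8,2,0}
3 → fault, frames {8,2,0,3}
2 → hit
0 → hit
3 → hit
5 → fault, frames {8,2,0,3,5}
3 → hit
5 → hit
6 → fault, evict 8, frames {2,0,3,5,6}
Hits: 6 of 12 references → 6/12 = 0.5000.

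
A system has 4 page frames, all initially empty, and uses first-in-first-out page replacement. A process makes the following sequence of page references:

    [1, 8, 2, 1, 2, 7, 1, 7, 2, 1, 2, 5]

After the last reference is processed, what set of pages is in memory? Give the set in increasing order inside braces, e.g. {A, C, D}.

1 → miss, frames (1)
8 → miss, frames (1 8)
2 → miss, frames (1 8 2)
1 → hit
2 → hit
7 → miss, frames (1 8 2 7)
1 → hit
7 → hit
2 → hit
1 → hit
2 → hit
5 → miss, evict 1, frames (8 2 7 5)

{2, 5, 7, 8}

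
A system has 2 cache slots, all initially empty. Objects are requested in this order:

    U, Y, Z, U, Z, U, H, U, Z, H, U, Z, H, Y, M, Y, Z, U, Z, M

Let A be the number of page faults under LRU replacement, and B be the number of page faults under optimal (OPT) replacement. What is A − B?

Under LRU: F F F F . . F . F F F F F F F . F F . F → 15 faults.
Under OPT: F F F . . . F . F . F . F F F . F F . F → 12 faults.
A − B = 15 − 12 = 3.

3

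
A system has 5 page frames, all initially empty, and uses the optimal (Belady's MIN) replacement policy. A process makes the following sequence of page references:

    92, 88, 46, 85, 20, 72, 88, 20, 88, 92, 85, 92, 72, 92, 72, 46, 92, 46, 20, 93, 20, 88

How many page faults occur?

92 -> miss, frames [92]
88 -> miss, frames [92, 88]
46 -> miss, frames [92, 88, 46]
85 -> miss, frames [92, 88, 46, 85]
20 -> miss, frames [92, 88, 46, 85, 20]
72 -> miss, evict 46, frames [92, 88, 85, 20, 72]
88 -> hit
20 -> hit
88 -> hit
92 -> hit
85 -> hit
92 -> hit
72 -> hit
92 -> hit
72 -> hit
46 -> miss, evict 72, frames [92, 88, 85, 20, 46]
92 -> hit
46 -> hit
20 -> hit
93 -> miss, evict 46, frames [92, 88, 85, 20, 93]
20 -> hit
88 -> hit
Page faults: 8.

8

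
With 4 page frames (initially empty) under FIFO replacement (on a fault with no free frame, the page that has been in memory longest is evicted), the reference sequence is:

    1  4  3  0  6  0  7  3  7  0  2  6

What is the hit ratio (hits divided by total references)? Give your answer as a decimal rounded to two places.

0.42

1 -> miss, frames [1]
4 -> miss, frames [1, 4]
3 -> miss, frames [1, 4, 3]
0 -> miss, frames [1, 4, 3, 0]
6 -> miss, evict 1, frames [4, 3, 0, 6]
0 -> hit
7 -> miss, evict 4, frames [3, 0, 6, 7]
3 -> hit
7 -> hit
0 -> hit
2 -> miss, evict 3, frames [0, 6, 7, 2]
6 -> hit
Hits: 5 of 12 references → 5/12 = 0.4167.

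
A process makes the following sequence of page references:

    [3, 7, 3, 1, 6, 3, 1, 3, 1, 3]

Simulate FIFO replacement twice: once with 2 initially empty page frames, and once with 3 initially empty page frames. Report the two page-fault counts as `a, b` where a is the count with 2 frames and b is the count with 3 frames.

6, 5

2 frames: F F . F F F F . . . → 6 faults.
3 frames: F F . F F F . . . . → 5 faults.
5 < 6: adding a frame reduced faults, as is typical.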